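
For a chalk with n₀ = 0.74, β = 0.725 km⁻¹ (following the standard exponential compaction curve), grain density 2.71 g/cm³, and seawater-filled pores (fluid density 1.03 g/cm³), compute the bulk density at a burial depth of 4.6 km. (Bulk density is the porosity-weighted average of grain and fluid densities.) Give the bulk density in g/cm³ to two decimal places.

2.67 g/cm³

Porosity at depth: n = 0.74·exp(−0.725×4.6) = 0.74×0.0356 = 0.0264
Bulk density: ρ_b = (1−n)ρ_g + n·ρ_f = 0.9736×2.71 + 0.0264×1.03
       = 2.639 + 0.027 = 2.666 g/cm³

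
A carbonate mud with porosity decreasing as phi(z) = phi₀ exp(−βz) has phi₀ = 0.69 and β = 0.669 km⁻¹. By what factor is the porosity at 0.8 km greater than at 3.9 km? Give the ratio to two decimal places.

phi(z₁)/phi(z₂) = e^(−β·z₁)/e^(−β·z₂) = e^{β(z₂−z₁)}
= exp(0.669 × 3.1) = exp(2.074) = 7.9558

7.96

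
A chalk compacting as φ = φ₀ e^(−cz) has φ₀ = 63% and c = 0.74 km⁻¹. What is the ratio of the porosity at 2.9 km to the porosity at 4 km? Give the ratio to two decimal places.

2.26

φ(z₁)/φ(z₂) = e^(−c·z₁)/e^(−c·z₂) = e^{c(z₂−z₁)}
= exp(0.74 × 1.1) = exp(0.814) = 2.2569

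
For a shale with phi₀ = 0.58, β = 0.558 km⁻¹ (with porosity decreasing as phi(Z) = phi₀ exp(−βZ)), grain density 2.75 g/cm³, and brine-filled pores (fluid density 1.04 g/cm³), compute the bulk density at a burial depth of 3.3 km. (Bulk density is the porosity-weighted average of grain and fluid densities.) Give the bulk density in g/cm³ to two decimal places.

Porosity at depth: phi = 0.58·exp(−0.558×3.3) = 0.58×0.1586 = 0.0920
Bulk density: ρ_b = (1−phi)ρ_g + phi·ρ_f = 0.9080×2.75 + 0.0920×1.04
       = 2.497 + 0.096 = 2.593 g/cm³

2.59 g/cm³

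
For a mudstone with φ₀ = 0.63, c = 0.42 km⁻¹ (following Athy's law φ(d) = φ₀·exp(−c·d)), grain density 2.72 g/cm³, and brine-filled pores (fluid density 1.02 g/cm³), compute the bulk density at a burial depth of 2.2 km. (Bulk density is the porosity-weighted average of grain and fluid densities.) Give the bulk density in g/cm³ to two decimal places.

Porosity at depth: φ = 0.63·exp(−0.42×2.2) = 0.63×0.3969 = 0.2501
Bulk density: ρ_b = (1−φ)ρ_g + φ·ρ_f = 0.7499×2.72 + 0.2501×1.02
       = 2.040 + 0.255 = 2.295 g/cm³

2.29 g/cm³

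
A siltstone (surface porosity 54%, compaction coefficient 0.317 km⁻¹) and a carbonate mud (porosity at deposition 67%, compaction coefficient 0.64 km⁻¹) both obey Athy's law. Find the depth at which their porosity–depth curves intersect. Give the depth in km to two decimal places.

0.67 km

Set φ₀ₐ e^(−βₐd) = φ₀ᵦ e^(−βᵦd) ⇒ ln(φ₀ₐ/φ₀ᵦ) = (βₐ − βᵦ)·d
d = ln(0.54/0.67) / (0.317 − 0.64) = -0.2157 / -0.323 = 0.668 km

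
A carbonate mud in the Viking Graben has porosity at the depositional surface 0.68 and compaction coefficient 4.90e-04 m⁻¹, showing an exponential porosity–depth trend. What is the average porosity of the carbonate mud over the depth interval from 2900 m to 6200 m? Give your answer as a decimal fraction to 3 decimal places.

Working in km (1 km = 1000 m; β in km⁻¹ = β in m⁻¹ × 1000):
⟨phi⟩ = (1/(d₂−d₁)) ∫ phi₀ e^(−βd) dd = phi₀·(e^(−β·d₁) − e^(−β·d₂)) / (β·(d₂−d₁))
e^(−0.49×2.9) = 0.2415; e^(−0.49×6.2) = 0.0479
⟨phi⟩ = 0.68 × (0.2415 − 0.0479) / (0.49 × 3.3) = 0.68 × 0.1197 = 0.0814

0.081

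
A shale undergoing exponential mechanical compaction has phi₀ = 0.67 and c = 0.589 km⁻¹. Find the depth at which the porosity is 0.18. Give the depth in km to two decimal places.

Invert Athy's law: d = ln(phi₀/phi) / c
d = ln(0.67/0.18) / 0.589 = ln(3.722) / 0.589 = 1.3143 / 0.589 = 2.231 km

2.23 km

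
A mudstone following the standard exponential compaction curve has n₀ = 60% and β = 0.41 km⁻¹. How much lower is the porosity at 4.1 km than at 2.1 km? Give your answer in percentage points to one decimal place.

n(2.1) = 0.6·e^(−0.41×2.1) = 0.2536
n(4.1) = 0.6·e^(−0.41×4.1) = 0.1117
Δn = 0.2536 − 0.1117 = 0.1419

14.2 percentage points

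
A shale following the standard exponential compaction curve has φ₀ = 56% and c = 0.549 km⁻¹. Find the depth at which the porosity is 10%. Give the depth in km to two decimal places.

3.14 km

Invert Athy's law: z = ln(φ₀/φ) / c
z = ln(0.56/0.1) / 0.549 = ln(5.6) / 0.549 = 1.7228 / 0.549 = 3.138 km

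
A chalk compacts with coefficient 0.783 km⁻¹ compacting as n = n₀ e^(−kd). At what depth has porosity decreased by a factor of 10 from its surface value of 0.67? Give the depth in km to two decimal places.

2.94 km

n/n₀ = 1/10 ⇒ exp(−k·d) = 1/10 ⇒ d = ln(10) / k
d = 2.3026 / 0.783 = 2.941 km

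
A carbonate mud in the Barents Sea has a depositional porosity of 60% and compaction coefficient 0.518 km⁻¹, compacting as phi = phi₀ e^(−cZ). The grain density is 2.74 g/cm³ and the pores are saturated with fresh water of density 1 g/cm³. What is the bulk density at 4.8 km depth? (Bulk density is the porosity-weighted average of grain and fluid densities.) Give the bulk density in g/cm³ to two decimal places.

Porosity at depth: phi = 0.6·exp(−0.518×4.8) = 0.6×0.0832 = 0.0499
Bulk density: ρ_b = (1−phi)ρ_g + phi·ρ_f = 0.9501×2.74 + 0.0499×1
       = 2.603 + 0.050 = 2.653 g/cm³

2.65 g/cm³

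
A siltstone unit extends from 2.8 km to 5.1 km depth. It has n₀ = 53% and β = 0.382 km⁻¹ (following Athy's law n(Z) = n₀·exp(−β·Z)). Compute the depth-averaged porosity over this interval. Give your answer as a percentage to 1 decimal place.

⟨n⟩ = (1/(Z₂−Z₁)) ∫ n₀ e^(−βZ) dZ = n₀·(e^(−β·Z₁) − e^(−β·Z₂)) / (β·(Z₂−Z₁))
e^(−0.382×2.8) = 0.3431; e^(−0.382×5.1) = 0.1425
⟨n⟩ = 0.53 × (0.3431 − 0.1425) / (0.382 × 2.3) = 0.53 × 0.2283 = 0.1210

12.1%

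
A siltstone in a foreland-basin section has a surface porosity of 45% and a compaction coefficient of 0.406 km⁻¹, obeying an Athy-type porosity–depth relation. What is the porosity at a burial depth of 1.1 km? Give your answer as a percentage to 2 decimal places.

28.79%

φ = φ₀·exp(−c·z) = 0.45 × exp(−0.406 × 1.1) = 0.45 × exp(−0.4466)
  = 0.45 × 0.6398 = 0.2879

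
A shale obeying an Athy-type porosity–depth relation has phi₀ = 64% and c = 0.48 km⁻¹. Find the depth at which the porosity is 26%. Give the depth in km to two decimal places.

Invert Athy's law: Z = ln(phi₀/phi) / c
Z = ln(0.64/0.26) / 0.48 = ln(2.462) / 0.48 = 0.9008 / 0.48 = 1.877 km

1.88 km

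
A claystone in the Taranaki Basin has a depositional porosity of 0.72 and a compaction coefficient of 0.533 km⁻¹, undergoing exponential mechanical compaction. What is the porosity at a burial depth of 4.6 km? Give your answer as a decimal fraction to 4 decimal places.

0.0620

n = n₀·exp(−k·z) = 0.72 × exp(−0.533 × 4.6) = 0.72 × exp(−2.452)
  = 0.72 × 0.0861 = 0.0620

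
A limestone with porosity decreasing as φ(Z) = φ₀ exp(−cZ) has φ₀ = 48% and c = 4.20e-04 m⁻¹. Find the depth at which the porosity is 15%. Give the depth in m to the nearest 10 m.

Working in km (1 km = 1000 m; c in km⁻¹ = c in m⁻¹ × 1000):
Invert Athy's law: Z = ln(φ₀/φ) / c
Z = ln(0.48/0.15) / 0.42 = ln(3.2) / 0.42 = 1.1632 / 0.42 = 2.769 km

2770 m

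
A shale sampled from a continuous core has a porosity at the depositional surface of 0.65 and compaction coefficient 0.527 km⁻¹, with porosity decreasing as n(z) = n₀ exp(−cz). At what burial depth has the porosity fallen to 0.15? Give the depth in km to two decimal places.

2.78 km

Invert Athy's law: z = ln(n₀/n) / c
z = ln(0.65/0.15) / 0.527 = ln(4.333) / 0.527 = 1.4663 / 0.527 = 2.782 km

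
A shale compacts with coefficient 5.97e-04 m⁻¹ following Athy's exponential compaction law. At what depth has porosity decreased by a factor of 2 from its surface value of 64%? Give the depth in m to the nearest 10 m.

Working in km (1 km = 1000 m; β in km⁻¹ = β in m⁻¹ × 1000):
phi/phi₀ = 1/2 ⇒ exp(−β·Z) = 1/2 ⇒ Z = ln(2) / β
Z = 0.6931 / 0.597 = 1.161 km

1160 m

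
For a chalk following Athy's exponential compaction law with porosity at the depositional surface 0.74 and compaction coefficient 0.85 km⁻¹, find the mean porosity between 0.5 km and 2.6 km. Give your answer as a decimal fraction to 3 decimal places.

⟨phi⟩ = (1/(d₂−d₁)) ∫ phi₀ e^(−βd) dd = phi₀·(e^(−β·d₁) − e^(−β·d₂)) / (β·(d₂−d₁))
e^(−0.85×0.5) = 0.6538; e^(−0.85×2.6) = 0.1097
⟨phi⟩ = 0.74 × (0.6538 − 0.1097) / (0.85 × 2.1) = 0.74 × 0.3048 = 0.2256

0.226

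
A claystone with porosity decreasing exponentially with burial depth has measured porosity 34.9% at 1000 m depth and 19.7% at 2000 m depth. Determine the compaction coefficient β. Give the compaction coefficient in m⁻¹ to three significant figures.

Working in km (1 km = 1000 m; β in km⁻¹ = β in m⁻¹ × 1000):
Athy: n(z) = n₀ e^(−βz) ⇒ n₁/n₂ = e^{β(z₂−z₁)} ⇒ β = ln(n₁/n₂)/(z₂−z₁)
β = ln(0.349/0.197) / (2 − 1) = ln(1.772) / 1 = 0.5719 / 1 = 0.5719 km⁻¹

0.000572 m⁻¹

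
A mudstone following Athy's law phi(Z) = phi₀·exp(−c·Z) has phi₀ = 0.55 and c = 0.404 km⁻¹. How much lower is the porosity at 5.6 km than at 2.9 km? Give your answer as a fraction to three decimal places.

0.113

phi(2.9) = 0.55·e^(−0.404×2.9) = 0.1704
phi(5.6) = 0.55·e^(−0.404×5.6) = 0.0573
Δphi = 0.1704 − 0.0573 = 0.1132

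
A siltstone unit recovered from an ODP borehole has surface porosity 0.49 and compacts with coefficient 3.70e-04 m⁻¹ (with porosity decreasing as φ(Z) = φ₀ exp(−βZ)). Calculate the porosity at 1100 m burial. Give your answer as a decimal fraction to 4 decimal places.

Working in km (1 km = 1000 m; β in km⁻¹ = β in m⁻¹ × 1000):
φ = φ₀·exp(−β·Z) = 0.49 × exp(−0.37 × 1.1) = 0.49 × exp(−0.407)
  = 0.49 × 0.6656 = 0.3262

0.3262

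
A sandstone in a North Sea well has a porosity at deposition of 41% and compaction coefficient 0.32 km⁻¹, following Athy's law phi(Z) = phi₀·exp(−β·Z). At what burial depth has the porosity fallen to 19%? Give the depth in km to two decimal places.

Invert Athy's law: Z = ln(phi₀/phi) / β
Z = ln(0.41/0.19) / 0.32 = ln(2.158) / 0.32 = 0.7691 / 0.32 = 2.404 km

2.40 km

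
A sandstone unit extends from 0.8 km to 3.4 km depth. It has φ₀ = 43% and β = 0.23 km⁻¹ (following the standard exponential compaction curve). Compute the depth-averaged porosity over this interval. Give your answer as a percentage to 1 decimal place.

⟨φ⟩ = (1/(z₂−z₁)) ∫ φ₀ e^(−βz) dz = φ₀·(e^(−β·z₁) − e^(−β·z₂)) / (β·(z₂−z₁))
e^(−0.23×0.8) = 0.8319; e^(−0.23×3.4) = 0.4575
⟨φ⟩ = 0.43 × (0.8319 − 0.4575) / (0.23 × 2.6) = 0.43 × 0.6262 = 0.2693

26.9%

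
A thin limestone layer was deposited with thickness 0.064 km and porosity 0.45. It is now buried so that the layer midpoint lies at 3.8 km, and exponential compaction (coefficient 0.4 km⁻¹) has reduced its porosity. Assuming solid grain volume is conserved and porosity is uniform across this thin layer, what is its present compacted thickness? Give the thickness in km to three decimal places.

0.039 km

Porosity at 3.8 km: n = 0.45·exp(−0.4×3.8) = 0.0984
Solid-volume conservation: h(1−n) = h₀(1−n₀) ⇒ h = h₀·(1−n₀)/(1−n)
h = 0.064 × (1 − 0.45)/(1 − 0.0984) = 0.064 × 0.6100 = 0.0390 km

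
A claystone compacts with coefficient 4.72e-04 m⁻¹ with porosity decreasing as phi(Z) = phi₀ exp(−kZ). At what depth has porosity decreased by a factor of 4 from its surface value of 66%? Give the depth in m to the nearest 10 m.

Working in km (1 km = 1000 m; k in km⁻¹ = k in m⁻¹ × 1000):
phi/phi₀ = 1/4 ⇒ exp(−k·Z) = 1/4 ⇒ Z = ln(4) / k
Z = 1.3863 / 0.472 = 2.937 km

2940 m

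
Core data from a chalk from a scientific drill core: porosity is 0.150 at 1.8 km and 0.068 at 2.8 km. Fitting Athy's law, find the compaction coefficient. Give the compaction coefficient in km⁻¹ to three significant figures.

0.791 km⁻¹

Athy: n(d) = n₀ e^(−cd) ⇒ n₁/n₂ = e^{c(d₂−d₁)} ⇒ c = ln(n₁/n₂)/(d₂−d₁)
c = ln(0.15/0.068) / (2.8 − 1.8) = ln(2.206) / 1 = 0.7911 / 1 = 0.7911 km⁻¹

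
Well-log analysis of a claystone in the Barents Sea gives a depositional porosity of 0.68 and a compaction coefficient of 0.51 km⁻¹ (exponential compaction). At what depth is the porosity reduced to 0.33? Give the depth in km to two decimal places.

1.42 km

Invert Athy's law: Z = ln(φ₀/φ) / c
Z = ln(0.68/0.33) / 0.51 = ln(2.061) / 0.51 = 0.7230 / 0.51 = 1.418 km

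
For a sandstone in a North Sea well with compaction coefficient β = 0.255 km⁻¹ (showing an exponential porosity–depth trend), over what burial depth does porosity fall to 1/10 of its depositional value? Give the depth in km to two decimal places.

9.03 km

phi/phi₀ = 1/10 ⇒ exp(−β·z) = 1/10 ⇒ z = ln(10) / β
z = 2.3026 / 0.255 = 9.030 km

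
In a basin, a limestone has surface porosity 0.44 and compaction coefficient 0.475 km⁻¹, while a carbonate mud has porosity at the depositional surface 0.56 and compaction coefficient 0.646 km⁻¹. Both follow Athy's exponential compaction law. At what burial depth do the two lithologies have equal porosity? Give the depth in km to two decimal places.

Set φ₀ₐ e^(−βₐZ) = φ₀ᵦ e^(−βᵦZ) ⇒ ln(φ₀ₐ/φ₀ᵦ) = (βₐ − βᵦ)·Z
Z = ln(0.44/0.56) / (0.475 − 0.646) = -0.2412 / -0.171 = 1.410 km

1.41 km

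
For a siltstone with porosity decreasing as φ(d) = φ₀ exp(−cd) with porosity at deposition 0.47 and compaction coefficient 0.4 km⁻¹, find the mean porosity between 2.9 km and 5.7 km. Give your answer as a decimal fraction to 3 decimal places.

0.089

⟨φ⟩ = (1/(d₂−d₁)) ∫ φ₀ e^(−cd) dd = φ₀·(e^(−c·d₁) − e^(−c·d₂)) / (c·(d₂−d₁))
e^(−0.4×2.9) = 0.3135; e^(−0.4×5.7) = 0.1023
⟨φ⟩ = 0.47 × (0.3135 − 0.1023) / (0.4 × 2.8) = 0.47 × 0.1886 = 0.0886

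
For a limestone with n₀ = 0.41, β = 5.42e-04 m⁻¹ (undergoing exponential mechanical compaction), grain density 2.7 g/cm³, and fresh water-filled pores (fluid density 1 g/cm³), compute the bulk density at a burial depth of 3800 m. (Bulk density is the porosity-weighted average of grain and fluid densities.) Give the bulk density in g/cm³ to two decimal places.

2.61 g/cm³

Working in km (1 km = 1000 m; β in km⁻¹ = β in m⁻¹ × 1000):
Porosity at depth: n = 0.41·exp(−0.542×3.8) = 0.41×0.1275 = 0.0523
Bulk density: ρ_b = (1−n)ρ_g + n·ρ_f = 0.9477×2.7 + 0.0523×1
       = 2.559 + 0.052 = 2.611 g/cm³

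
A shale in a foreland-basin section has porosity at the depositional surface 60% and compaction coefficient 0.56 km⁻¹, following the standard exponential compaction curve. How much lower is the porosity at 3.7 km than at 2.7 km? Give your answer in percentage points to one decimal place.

5.7 percentage points

φ(2.7) = 0.6·e^(−0.56×2.7) = 0.1323
φ(3.7) = 0.6·e^(−0.56×3.7) = 0.0756
Δφ = 0.1323 − 0.0756 = 0.0567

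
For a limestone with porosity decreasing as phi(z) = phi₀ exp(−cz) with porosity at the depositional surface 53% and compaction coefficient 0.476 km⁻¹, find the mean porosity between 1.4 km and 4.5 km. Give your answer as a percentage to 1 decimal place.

⟨phi⟩ = (1/(z₂−z₁)) ∫ phi₀ e^(−cz) dz = phi₀·(e^(−c·z₁) − e^(−c·z₂)) / (c·(z₂−z₁))
e^(−0.476×1.4) = 0.5136; e^(−0.476×4.5) = 0.1174
⟨phi⟩ = 0.53 × (0.5136 − 0.1174) / (0.476 × 3.1) = 0.53 × 0.2685 = 0.1423

14.2%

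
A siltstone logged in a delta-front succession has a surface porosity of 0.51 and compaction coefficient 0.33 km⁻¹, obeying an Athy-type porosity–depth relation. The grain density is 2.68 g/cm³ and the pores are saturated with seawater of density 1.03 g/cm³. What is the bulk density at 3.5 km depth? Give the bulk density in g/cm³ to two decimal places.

Porosity at depth: n = 0.51·exp(−0.33×3.5) = 0.51×0.3151 = 0.1607
Bulk density: ρ_b = (1−n)ρ_g + n·ρ_f = 0.8393×2.68 + 0.1607×1.03
       = 2.249 + 0.165 = 2.415 g/cm³

2.41 g/cm³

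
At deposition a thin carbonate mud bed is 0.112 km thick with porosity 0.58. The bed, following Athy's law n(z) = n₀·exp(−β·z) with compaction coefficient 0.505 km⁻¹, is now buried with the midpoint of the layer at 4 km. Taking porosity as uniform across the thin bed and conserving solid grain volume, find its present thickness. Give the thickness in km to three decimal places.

Porosity at 4 km: n = 0.58·exp(−0.505×4) = 0.0769
Solid-volume conservation: h(1−n) = h₀(1−n₀) ⇒ h = h₀·(1−n₀)/(1−n)
h = 0.112 × (1 − 0.58)/(1 − 0.0769) = 0.112 × 0.4550 = 0.0510 km

0.051 km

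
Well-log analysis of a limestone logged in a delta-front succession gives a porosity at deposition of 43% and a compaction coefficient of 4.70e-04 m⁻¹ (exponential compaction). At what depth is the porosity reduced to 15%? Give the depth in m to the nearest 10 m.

Working in km (1 km = 1000 m; k in km⁻¹ = k in m⁻¹ × 1000):
Invert Athy's law: d = ln(n₀/n) / k
d = ln(0.43/0.15) / 0.47 = ln(2.867) / 0.47 = 1.0531 / 0.47 = 2.241 km

2240 m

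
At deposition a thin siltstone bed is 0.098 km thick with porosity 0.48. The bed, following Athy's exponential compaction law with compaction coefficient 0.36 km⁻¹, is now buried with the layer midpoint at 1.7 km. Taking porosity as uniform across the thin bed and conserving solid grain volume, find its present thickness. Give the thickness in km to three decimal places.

Porosity at 1.7 km: phi = 0.48·exp(−0.36×1.7) = 0.2603
Solid-volume conservation: h(1−phi) = h₀(1−phi₀) ⇒ h = h₀·(1−phi₀)/(1−phi)
h = 0.098 × (1 − 0.48)/(1 − 0.2603) = 0.098 × 0.7030 = 0.0689 km

0.069 km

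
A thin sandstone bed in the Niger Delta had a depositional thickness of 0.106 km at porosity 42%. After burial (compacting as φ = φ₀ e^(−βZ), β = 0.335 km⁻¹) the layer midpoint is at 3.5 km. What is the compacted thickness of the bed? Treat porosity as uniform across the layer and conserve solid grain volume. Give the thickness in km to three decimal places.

Porosity at 3.5 km: φ = 0.42·exp(−0.335×3.5) = 0.1300
Solid-volume conservation: h(1−φ) = h₀(1−φ₀) ⇒ h = h₀·(1−φ₀)/(1−φ)
h = 0.106 × (1 − 0.42)/(1 − 0.1300) = 0.106 × 0.6667 = 0.0707 km

0.071 km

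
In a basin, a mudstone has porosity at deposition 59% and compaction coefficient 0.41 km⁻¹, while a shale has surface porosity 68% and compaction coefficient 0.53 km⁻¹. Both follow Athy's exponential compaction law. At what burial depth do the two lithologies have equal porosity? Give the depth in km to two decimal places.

1.18 km

Set φ₀ₐ e^(−βₐZ) = φ₀ᵦ e^(−βᵦZ) ⇒ ln(φ₀ₐ/φ₀ᵦ) = (βₐ − βᵦ)·Z
Z = ln(0.59/0.68) / (0.41 − 0.53) = -0.1420 / -0.12 = 1.183 km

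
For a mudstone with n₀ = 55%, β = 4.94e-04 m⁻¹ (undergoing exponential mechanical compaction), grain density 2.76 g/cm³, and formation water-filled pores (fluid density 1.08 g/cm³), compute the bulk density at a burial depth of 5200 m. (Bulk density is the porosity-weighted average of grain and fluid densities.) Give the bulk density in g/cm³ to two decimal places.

Working in km (1 km = 1000 m; β in km⁻¹ = β in m⁻¹ × 1000):
Porosity at depth: n = 0.55·exp(−0.494×5.2) = 0.55×0.0766 = 0.0421
Bulk density: ρ_b = (1−n)ρ_g + n·ρ_f = 0.9579×2.76 + 0.0421×1.08
       = 2.644 + 0.046 = 2.689 g/cm³

2.69 g/cm³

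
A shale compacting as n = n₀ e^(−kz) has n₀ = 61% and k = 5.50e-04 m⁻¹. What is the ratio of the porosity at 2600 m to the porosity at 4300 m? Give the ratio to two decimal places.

2.55

Working in km (1 km = 1000 m; k in km⁻¹ = k in m⁻¹ × 1000):
n(z₁)/n(z₂) = e^(−k·z₁)/e^(−k·z₂) = e^{k(z₂−z₁)}
= exp(0.55 × 1.7) = exp(0.935) = 2.5472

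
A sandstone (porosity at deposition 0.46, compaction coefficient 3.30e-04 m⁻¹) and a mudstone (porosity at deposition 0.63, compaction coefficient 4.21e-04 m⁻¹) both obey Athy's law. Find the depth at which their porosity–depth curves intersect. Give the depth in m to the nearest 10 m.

3460 m

Working in km (1 km = 1000 m; c in km⁻¹ = c in m⁻¹ × 1000):
Set φ₀ₐ e^(−cₐZ) = φ₀ᵦ e^(−cᵦZ) ⇒ ln(φ₀ₐ/φ₀ᵦ) = (cₐ − cᵦ)·Z
Z = ln(0.46/0.63) / (0.33 − 0.421) = -0.3145 / -0.091 = 3.456 km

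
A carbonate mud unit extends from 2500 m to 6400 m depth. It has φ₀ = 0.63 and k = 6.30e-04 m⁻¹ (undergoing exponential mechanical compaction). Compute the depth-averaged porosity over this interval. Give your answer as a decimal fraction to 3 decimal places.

0.049

Working in km (1 km = 1000 m; k in km⁻¹ = k in m⁻¹ × 1000):
⟨φ⟩ = (1/(d₂−d₁)) ∫ φ₀ e^(−kd) dd = φ₀·(e^(−k·d₁) − e^(−k·d₂)) / (k·(d₂−d₁))
e^(−0.63×2.5) = 0.2070; e^(−0.63×6.4) = 0.0177
⟨φ⟩ = 0.63 × (0.2070 − 0.0177) / (0.63 × 3.9) = 0.63 × 0.0770 = 0.0485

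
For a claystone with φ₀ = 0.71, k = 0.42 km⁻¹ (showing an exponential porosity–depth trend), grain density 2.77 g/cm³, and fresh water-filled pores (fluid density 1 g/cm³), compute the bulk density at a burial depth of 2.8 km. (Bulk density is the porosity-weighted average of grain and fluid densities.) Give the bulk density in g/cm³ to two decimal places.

2.38 g/cm³

Porosity at depth: φ = 0.71·exp(−0.42×2.8) = 0.71×0.3085 = 0.2190
Bulk density: ρ_b = (1−φ)ρ_g + φ·ρ_f = 0.7810×2.77 + 0.2190×1
       = 2.163 + 0.219 = 2.382 g/cm³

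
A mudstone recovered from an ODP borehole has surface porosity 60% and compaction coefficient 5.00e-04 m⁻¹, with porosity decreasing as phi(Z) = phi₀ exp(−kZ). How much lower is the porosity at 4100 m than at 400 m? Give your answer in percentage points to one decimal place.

Working in km (1 km = 1000 m; k in km⁻¹ = k in m⁻¹ × 1000):
phi(0.4) = 0.6·e^(−0.5×0.4) = 0.4912
phi(4.1) = 0.6·e^(−0.5×4.1) = 0.0772
Δphi = 0.4912 − 0.0772 = 0.4140

41.4 percentage points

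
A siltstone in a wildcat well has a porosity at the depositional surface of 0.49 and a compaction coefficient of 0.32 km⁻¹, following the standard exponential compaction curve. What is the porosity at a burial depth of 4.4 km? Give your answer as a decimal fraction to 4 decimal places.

phi = phi₀·exp(−k·Z) = 0.49 × exp(−0.32 × 4.4) = 0.49 × exp(−1.408)
  = 0.49 × 0.2446 = 0.1199

0.1199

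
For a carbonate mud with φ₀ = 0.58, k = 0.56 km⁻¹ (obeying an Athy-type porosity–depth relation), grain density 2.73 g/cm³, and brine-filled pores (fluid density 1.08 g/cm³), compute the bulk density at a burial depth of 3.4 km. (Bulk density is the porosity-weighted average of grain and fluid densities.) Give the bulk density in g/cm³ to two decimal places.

2.59 g/cm³

Porosity at depth: φ = 0.58·exp(−0.56×3.4) = 0.58×0.1490 = 0.0864
Bulk density: ρ_b = (1−φ)ρ_g + φ·ρ_f = 0.9136×2.73 + 0.0864×1.08
       = 2.494 + 0.093 = 2.587 g/cm³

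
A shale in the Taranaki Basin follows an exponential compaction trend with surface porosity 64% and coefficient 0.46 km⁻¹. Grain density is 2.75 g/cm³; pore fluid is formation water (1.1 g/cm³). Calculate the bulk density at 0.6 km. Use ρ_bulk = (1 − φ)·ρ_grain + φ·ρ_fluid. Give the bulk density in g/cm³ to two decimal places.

1.95 g/cm³

Porosity at depth: φ = 0.64·exp(−0.46×0.6) = 0.64×0.7588 = 0.4856
Bulk density: ρ_b = (1−φ)ρ_g + φ·ρ_f = 0.5144×2.75 + 0.4856×1.1
       = 1.414 + 0.534 = 1.949 g/cm³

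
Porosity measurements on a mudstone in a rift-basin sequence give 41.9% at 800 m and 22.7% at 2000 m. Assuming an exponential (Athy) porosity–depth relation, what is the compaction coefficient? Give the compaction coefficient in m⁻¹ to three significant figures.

Working in km (1 km = 1000 m; k in km⁻¹ = k in m⁻¹ × 1000):
Athy: phi(Z) = phi₀ e^(−kZ) ⇒ phi₁/phi₂ = e^{k(Z₂−Z₁)} ⇒ k = ln(phi₁/phi₂)/(Z₂−Z₁)
k = ln(0.419/0.227) / (2 − 0.8) = ln(1.846) / 1.2 = 0.6129 / 1.2 = 0.5108 km⁻¹

0.000511 m⁻¹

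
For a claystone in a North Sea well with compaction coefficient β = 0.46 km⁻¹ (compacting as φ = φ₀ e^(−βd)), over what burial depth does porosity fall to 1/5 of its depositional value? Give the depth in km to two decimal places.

3.50 km

φ/φ₀ = 1/5 ⇒ exp(−β·d) = 1/5 ⇒ d = ln(5) / β
d = 1.6094 / 0.46 = 3.499 km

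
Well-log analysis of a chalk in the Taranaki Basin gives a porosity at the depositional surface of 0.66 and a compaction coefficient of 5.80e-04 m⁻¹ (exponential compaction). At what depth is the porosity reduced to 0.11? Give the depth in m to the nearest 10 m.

Working in km (1 km = 1000 m; c in km⁻¹ = c in m⁻¹ × 1000):
Invert Athy's law: z = ln(phi₀/phi) / c
z = ln(0.66/0.11) / 0.58 = ln(6) / 0.58 = 1.7918 / 0.58 = 3.089 km

3090 m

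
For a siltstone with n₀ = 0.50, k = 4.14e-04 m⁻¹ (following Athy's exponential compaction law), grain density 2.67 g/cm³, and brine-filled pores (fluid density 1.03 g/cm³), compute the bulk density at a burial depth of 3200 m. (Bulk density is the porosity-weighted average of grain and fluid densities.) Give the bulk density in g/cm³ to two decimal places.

Working in km (1 km = 1000 m; k in km⁻¹ = k in m⁻¹ × 1000):
Porosity at depth: n = 0.5·exp(−0.414×3.2) = 0.5×0.2659 = 0.1329
Bulk density: ρ_b = (1−n)ρ_g + n·ρ_f = 0.8671×2.67 + 0.1329×1.03
       = 2.315 + 0.137 = 2.452 g/cm³

2.45 g/cm³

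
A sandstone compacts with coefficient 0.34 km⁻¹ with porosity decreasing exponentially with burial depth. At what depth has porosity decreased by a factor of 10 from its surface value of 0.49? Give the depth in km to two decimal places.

n/n₀ = 1/10 ⇒ exp(−β·Z) = 1/10 ⇒ Z = ln(10) / β
Z = 2.3026 / 0.34 = 6.772 km

6.77 km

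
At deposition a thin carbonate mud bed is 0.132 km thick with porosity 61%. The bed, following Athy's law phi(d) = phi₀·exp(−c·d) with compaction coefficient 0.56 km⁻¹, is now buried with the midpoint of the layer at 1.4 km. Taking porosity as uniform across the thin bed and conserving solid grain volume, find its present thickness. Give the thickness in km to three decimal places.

0.071 km

Porosity at 1.4 km: phi = 0.61·exp(−0.56×1.4) = 0.2785
Solid-volume conservation: h(1−phi) = h₀(1−phi₀) ⇒ h = h₀·(1−phi₀)/(1−phi)
h = 0.132 × (1 − 0.61)/(1 − 0.2785) = 0.132 × 0.5405 = 0.0714 km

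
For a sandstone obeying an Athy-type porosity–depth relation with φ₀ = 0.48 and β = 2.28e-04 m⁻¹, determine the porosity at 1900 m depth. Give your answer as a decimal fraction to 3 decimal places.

Working in km (1 km = 1000 m; β in km⁻¹ = β in m⁻¹ × 1000):
φ = φ₀·exp(−β·z) = 0.48 × exp(−0.228 × 1.9) = 0.48 × exp(−0.4332)
  = 0.48 × 0.6484 = 0.3112

0.311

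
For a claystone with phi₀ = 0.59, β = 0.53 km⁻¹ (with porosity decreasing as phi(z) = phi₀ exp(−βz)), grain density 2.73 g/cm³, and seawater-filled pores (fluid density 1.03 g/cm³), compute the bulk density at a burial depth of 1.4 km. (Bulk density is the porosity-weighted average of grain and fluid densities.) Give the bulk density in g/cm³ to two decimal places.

2.25 g/cm³

Porosity at depth: phi = 0.59·exp(−0.53×1.4) = 0.59×0.4762 = 0.2809
Bulk density: ρ_b = (1−phi)ρ_g + phi·ρ_f = 0.7191×2.73 + 0.2809×1.03
       = 1.963 + 0.289 = 2.252 g/cm³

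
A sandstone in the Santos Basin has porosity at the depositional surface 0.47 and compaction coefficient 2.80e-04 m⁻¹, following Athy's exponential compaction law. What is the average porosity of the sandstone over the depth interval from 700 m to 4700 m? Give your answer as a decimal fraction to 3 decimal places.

0.232

Working in km (1 km = 1000 m; c in km⁻¹ = c in m⁻¹ × 1000):
⟨φ⟩ = (1/(z₂−z₁)) ∫ φ₀ e^(−cz) dz = φ₀·(e^(−c·z₁) − e^(−c·z₂)) / (c·(z₂−z₁))
e^(−0.28×0.7) = 0.8220; e^(−0.28×4.7) = 0.2682
⟨φ⟩ = 0.47 × (0.8220 − 0.2682) / (0.28 × 4) = 0.47 × 0.4945 = 0.2324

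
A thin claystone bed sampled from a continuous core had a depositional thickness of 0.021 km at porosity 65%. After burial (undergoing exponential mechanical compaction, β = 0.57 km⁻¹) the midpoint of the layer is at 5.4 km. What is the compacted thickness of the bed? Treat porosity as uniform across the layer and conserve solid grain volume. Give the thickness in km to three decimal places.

Porosity at 5.4 km: φ = 0.65·exp(−0.57×5.4) = 0.0299
Solid-volume conservation: h(1−φ) = h₀(1−φ₀) ⇒ h = h₀·(1−φ₀)/(1−φ)
h = 0.021 × (1 − 0.65)/(1 − 0.0299) = 0.021 × 0.3608 = 0.0076 km

0.008 km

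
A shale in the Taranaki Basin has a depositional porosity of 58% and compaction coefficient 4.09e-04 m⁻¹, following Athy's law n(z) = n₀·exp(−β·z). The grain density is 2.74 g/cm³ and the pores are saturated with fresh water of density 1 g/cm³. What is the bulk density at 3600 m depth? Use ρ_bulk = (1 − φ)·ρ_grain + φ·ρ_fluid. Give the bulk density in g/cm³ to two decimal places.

Working in km (1 km = 1000 m; β in km⁻¹ = β in m⁻¹ × 1000):
Porosity at depth: n = 0.58·exp(−0.409×3.6) = 0.58×0.2294 = 0.1330
Bulk density: ρ_b = (1−n)ρ_g + n·ρ_f = 0.8670×2.74 + 0.1330×1
       = 2.375 + 0.133 = 2.509 g/cm³

2.51 g/cm³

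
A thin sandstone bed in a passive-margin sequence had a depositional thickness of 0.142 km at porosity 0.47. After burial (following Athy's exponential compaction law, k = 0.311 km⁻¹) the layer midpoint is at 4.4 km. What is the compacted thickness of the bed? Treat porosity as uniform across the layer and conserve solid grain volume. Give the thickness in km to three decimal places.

0.085 km

Porosity at 4.4 km: phi = 0.47·exp(−0.311×4.4) = 0.1196
Solid-volume conservation: h(1−phi) = h₀(1−phi₀) ⇒ h = h₀·(1−phi₀)/(1−phi)
h = 0.142 × (1 − 0.47)/(1 − 0.1196) = 0.142 × 0.6020 = 0.0855 km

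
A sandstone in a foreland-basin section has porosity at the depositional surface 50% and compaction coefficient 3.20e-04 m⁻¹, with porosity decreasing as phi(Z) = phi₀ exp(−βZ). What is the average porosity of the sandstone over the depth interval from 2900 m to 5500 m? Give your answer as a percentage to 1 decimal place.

Working in km (1 km = 1000 m; β in km⁻¹ = β in m⁻¹ × 1000):
⟨phi⟩ = (1/(Z₂−Z₁)) ∫ phi₀ e^(−βZ) dZ = phi₀·(e^(−β·Z₁) − e^(−β·Z₂)) / (β·(Z₂−Z₁))
e^(−0.32×2.9) = 0.3953; e^(−0.32×5.5) = 0.1720
⟨phi⟩ = 0.5 × (0.3953 − 0.1720) / (0.32 × 2.6) = 0.5 × 0.2684 = 0.1342

13.4%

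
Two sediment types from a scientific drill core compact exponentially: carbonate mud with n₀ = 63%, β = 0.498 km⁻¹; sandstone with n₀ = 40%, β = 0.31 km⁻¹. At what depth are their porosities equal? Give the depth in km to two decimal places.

Set n₀ₐ e^(−βₐZ) = n₀ᵦ e^(−βᵦZ) ⇒ ln(n₀ₐ/n₀ᵦ) = (βₐ − βᵦ)·Z
Z = ln(0.63/0.4) / (0.498 − 0.31) = 0.4543 / 0.188 = 2.416 km

2.42 km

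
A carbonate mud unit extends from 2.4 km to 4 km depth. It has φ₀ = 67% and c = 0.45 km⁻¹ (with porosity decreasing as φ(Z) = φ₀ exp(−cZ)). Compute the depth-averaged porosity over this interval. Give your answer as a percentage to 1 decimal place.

⟨φ⟩ = (1/(Z₂−Z₁)) ∫ φ₀ e^(−cZ) dZ = φ₀·(e^(−c·Z₁) − e^(−c·Z₂)) / (c·(Z₂−Z₁))
e^(−0.45×2.4) = 0.3396; e^(−0.45×4) = 0.1653
⟨φ⟩ = 0.67 × (0.3396 − 0.1653) / (0.45 × 1.6) = 0.67 × 0.2421 = 0.1622

16.2%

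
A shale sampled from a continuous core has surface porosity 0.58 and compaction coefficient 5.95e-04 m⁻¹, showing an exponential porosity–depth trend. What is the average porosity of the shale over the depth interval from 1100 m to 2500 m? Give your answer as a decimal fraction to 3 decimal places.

Working in km (1 km = 1000 m; k in km⁻¹ = k in m⁻¹ × 1000):
⟨phi⟩ = (1/(z₂−z₁)) ∫ phi₀ e^(−kz) dz = phi₀·(e^(−k·z₁) − e^(−k·z₂)) / (k·(z₂−z₁))
e^(−0.595×1.1) = 0.5197; e^(−0.595×2.5) = 0.2259
⟨phi⟩ = 0.58 × (0.5197 − 0.2259) / (0.595 × 1.4) = 0.58 × 0.3527 = 0.2045

0.205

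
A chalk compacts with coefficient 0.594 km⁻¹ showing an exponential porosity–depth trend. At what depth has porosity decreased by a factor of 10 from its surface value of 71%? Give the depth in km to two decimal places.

3.88 km

n/n₀ = 1/10 ⇒ exp(−c·z) = 1/10 ⇒ z = ln(10) / c
z = 2.3026 / 0.594 = 3.876 km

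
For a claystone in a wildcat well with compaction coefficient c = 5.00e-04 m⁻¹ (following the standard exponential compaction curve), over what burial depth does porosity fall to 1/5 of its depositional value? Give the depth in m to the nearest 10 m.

3220 m

Working in km (1 km = 1000 m; c in km⁻¹ = c in m⁻¹ × 1000):
phi/phi₀ = 1/5 ⇒ exp(−c·z) = 1/5 ⇒ z = ln(5) / c
z = 1.6094 / 0.5 = 3.219 km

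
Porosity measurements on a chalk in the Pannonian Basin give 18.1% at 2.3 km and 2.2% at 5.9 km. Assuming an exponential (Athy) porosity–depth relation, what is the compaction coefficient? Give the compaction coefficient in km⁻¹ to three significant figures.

Athy: phi(Z) = phi₀ e^(−kZ) ⇒ phi₁/phi₂ = e^{k(Z₂−Z₁)} ⇒ k = ln(phi₁/phi₂)/(Z₂−Z₁)
k = ln(0.181/0.022) / (5.9 − 2.3) = ln(8.227) / 3.6 = 2.1075 / 3.6 = 0.5854 km⁻¹

0.585 km⁻¹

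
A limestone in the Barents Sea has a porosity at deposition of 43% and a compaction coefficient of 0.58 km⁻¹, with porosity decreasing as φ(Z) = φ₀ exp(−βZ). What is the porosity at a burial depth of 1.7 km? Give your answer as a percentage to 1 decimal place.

φ = φ₀·exp(−β·Z) = 0.43 × exp(−0.58 × 1.7) = 0.43 × exp(−0.986)
  = 0.43 × 0.3731 = 0.1604

16.0%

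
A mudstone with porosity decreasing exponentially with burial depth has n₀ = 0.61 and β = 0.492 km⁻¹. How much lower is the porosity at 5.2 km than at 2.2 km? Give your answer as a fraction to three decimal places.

0.159

n(2.2) = 0.61·e^(−0.492×2.2) = 0.2067
n(5.2) = 0.61·e^(−0.492×5.2) = 0.0472
Δn = 0.2067 − 0.0472 = 0.1594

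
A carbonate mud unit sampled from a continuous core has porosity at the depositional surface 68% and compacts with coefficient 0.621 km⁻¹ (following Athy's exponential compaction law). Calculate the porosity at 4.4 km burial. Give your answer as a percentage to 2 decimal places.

4.42%

φ = φ₀·exp(−c·Z) = 0.68 × exp(−0.621 × 4.4) = 0.68 × exp(−2.732)
  = 0.68 × 0.0651 = 0.0442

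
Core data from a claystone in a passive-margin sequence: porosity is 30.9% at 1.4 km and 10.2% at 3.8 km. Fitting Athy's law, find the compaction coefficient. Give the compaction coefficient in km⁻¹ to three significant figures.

0.462 km⁻¹

Athy: phi(Z) = phi₀ e^(−cZ) ⇒ phi₁/phi₂ = e^{c(Z₂−Z₁)} ⇒ c = ln(phi₁/phi₂)/(Z₂−Z₁)
c = ln(0.309/0.102) / (3.8 − 1.4) = ln(3.029) / 2.4 = 1.1084 / 2.4 = 0.4618 km⁻¹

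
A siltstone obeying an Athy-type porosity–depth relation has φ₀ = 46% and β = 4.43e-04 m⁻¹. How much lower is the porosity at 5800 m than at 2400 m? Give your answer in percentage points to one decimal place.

Working in km (1 km = 1000 m; β in km⁻¹ = β in m⁻¹ × 1000):
φ(2.4) = 0.46·e^(−0.443×2.4) = 0.1589
φ(5.8) = 0.46·e^(−0.443×5.8) = 0.0352
Δφ = 0.1589 − 0.0352 = 0.1236

12.4 percentage points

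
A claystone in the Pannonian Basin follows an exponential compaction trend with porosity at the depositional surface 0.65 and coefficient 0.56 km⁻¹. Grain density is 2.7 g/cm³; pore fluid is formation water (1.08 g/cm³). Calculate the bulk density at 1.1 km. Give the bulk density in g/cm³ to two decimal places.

2.13 g/cm³

Porosity at depth: n = 0.65·exp(−0.56×1.1) = 0.65×0.5401 = 0.3511
Bulk density: ρ_b = (1−n)ρ_g + n·ρ_f = 0.6489×2.7 + 0.3511×1.08
       = 1.752 + 0.379 = 2.131 g/cm³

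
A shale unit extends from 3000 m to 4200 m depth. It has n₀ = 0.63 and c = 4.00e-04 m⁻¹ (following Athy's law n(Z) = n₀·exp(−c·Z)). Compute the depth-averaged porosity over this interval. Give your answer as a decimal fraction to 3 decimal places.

Working in km (1 km = 1000 m; c in km⁻¹ = c in m⁻¹ × 1000):
⟨n⟩ = (1/(Z₂−Z₁)) ∫ n₀ e^(−cZ) dZ = n₀·(e^(−c·Z₁) − e^(−c·Z₂)) / (c·(Z₂−Z₁))
e^(−0.4×3) = 0.3012; e^(−0.4×4.2) = 0.1864
⟨n⟩ = 0.63 × (0.3012 − 0.1864) / (0.4 × 1.2) = 0.63 × 0.2392 = 0.1507

0.151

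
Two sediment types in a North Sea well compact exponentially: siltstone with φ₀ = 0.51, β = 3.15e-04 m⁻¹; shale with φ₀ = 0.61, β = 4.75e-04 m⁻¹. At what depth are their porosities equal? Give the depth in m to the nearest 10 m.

Working in km (1 km = 1000 m; β in km⁻¹ = β in m⁻¹ × 1000):
Set φ₀ₐ e^(−βₐz) = φ₀ᵦ e^(−βᵦz) ⇒ ln(φ₀ₐ/φ₀ᵦ) = (βₐ − βᵦ)·z
z = ln(0.51/0.61) / (0.315 − 0.475) = -0.1790 / -0.16 = 1.119 km

1120 m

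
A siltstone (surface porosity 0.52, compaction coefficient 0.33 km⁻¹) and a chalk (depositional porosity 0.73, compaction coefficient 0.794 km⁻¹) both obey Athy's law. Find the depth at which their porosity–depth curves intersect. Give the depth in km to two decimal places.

Set φ₀ₐ e^(−βₐZ) = φ₀ᵦ e^(−βᵦZ) ⇒ ln(φ₀ₐ/φ₀ᵦ) = (βₐ − βᵦ)·Z
Z = ln(0.52/0.73) / (0.33 − 0.794) = -0.3392 / -0.464 = 0.731 km

0.73 km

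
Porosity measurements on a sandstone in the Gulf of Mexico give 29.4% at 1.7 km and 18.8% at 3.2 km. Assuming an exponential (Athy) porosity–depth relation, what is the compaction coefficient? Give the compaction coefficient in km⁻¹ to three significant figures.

0.298 km⁻¹

Athy: phi(d) = phi₀ e^(−kd) ⇒ phi₁/phi₂ = e^{k(d₂−d₁)} ⇒ k = ln(phi₁/phi₂)/(d₂−d₁)
k = ln(0.294/0.188) / (3.2 − 1.7) = ln(1.564) / 1.5 = 0.4471 / 1.5 = 0.2981 km⁻¹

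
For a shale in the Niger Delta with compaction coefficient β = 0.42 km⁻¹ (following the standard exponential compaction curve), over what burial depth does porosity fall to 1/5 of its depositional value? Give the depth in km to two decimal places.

n/n₀ = 1/5 ⇒ exp(−β·z) = 1/5 ⇒ z = ln(5) / β
z = 1.6094 / 0.42 = 3.832 km

3.83 km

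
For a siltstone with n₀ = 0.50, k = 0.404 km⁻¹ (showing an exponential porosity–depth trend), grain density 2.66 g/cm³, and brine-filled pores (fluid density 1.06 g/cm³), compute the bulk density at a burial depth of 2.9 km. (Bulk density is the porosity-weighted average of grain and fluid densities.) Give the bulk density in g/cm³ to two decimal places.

2.41 g/cm³

Porosity at depth: n = 0.5·exp(−0.404×2.9) = 0.5×0.3099 = 0.1549
Bulk density: ρ_b = (1−n)ρ_g + n·ρ_f = 0.8451×2.66 + 0.1549×1.06
       = 2.248 + 0.164 = 2.412 g/cm³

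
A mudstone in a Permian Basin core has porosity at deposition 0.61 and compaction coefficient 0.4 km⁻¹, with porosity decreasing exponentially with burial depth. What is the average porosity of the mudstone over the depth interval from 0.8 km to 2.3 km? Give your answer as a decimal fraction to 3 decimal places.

0.333

⟨φ⟩ = (1/(z₂−z₁)) ∫ φ₀ e^(−βz) dz = φ₀·(e^(−β·z₁) − e^(−β·z₂)) / (β·(z₂−z₁))
e^(−0.4×0.8) = 0.7261; e^(−0.4×2.3) = 0.3985
⟨φ⟩ = 0.61 × (0.7261 − 0.3985) / (0.4 × 1.5) = 0.61 × 0.5460 = 0.3331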